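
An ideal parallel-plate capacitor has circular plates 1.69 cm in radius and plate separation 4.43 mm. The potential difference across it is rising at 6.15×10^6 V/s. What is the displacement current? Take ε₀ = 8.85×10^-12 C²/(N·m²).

1.10×10^-5 A

The displacement current equals the charging current C dV/dt. With C = ε₀A/d = (8.85×10^-12)(8.973×10^-4)/(4.43×10^-3) = 1.793×10^-12 F, I_d = (1.793×10^-12)(6.15×10^6) = 1.10×10^-5 A.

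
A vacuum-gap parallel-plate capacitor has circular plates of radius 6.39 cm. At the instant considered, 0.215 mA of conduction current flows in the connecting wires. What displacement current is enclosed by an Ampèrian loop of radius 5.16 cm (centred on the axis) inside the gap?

Between the plates the displacement current equals the wire current: I_d = 0.215 mA = 2.15×10^-4 A.
Through an area πr² the displacement current is I_d·(πr²/πR²) = I_d (r/R)² = 1.40×10^-4 A.

1.40×10^-4 A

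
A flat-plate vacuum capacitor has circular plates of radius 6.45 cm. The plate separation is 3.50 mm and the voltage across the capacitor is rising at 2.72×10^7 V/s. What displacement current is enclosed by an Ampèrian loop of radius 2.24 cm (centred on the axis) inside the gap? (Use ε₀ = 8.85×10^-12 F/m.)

I_d = C dV/dt with C = ε₀πR²/d = 3.305×10^-11 F, so I_d = (3.305×10^-11)(2.72×10^7) = 8.990×10^-4 A.
Through an area πr² the displacement current is I_d·(πr²/πR²) = I_d (r/R)² = 1.08×10^-4 A.

1.08×10^-4 A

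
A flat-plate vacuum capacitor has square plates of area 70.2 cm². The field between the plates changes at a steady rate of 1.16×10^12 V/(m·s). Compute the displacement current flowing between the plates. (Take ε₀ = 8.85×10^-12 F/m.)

I_d = ε₀ A (dE/dt) = (8.85×10^-12)(7.02×10^-3 m²)(1.16×10^12) = 0.0721 A.

0.0721 A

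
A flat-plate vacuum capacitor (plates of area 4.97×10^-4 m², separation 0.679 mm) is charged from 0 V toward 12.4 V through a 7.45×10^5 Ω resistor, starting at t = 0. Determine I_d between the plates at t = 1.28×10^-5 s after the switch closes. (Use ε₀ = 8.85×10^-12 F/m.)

With C = ε₀A/d = (8.85×10^-12)(4.97×10^-4)/(6.79×10^-4) = 6.478×10^-12 F, the time constant is τ = RC = 4.826×10^-6 s, so t/τ = 2.652 and e^(−t/τ) = 0.07051.
I_d = I_cond = (V₀/R) e^(−t/τ) = (1.664×10^-5)(0.07051) = 1.17×10^-6 A.

1.17×10^-6 A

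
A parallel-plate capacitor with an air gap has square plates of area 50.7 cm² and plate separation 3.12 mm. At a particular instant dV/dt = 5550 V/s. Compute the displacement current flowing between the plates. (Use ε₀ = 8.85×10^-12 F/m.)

The field between the plates is E = V/d, so dE/dt = (5550)/(3.12×10^-3 m) = 1.779×10^6 V/(m·s).
I_d = ε₀ A (dE/dt) = (8.85×10^-12)(5.07×10^-3)(1.779×10^6) = 7.98×10^-8 A.

7.98×10^-8 A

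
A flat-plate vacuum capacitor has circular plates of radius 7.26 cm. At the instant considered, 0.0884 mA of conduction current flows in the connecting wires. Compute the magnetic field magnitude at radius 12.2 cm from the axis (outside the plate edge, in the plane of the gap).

By continuity the displacement current in the gap matches the conduction current: I_d = 8.84×10^-5 A.
With r > R the enclosed displacement current is the full I_d; B = μ₀ I_d / (2πr) = 1.45×10^-10 T.

1.45×10^-10 T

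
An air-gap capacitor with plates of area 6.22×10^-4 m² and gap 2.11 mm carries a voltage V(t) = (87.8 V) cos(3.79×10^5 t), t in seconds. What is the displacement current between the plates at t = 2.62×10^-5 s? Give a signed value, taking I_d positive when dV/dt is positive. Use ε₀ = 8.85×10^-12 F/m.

4.20×10^-5 A

dV/dt = (87.8)(3.79×10^5)·−sin(9.9298) = 1.610×10^7 V/s.
I_d = C dV/dt with C = ε₀A/d = (8.85×10^-12)(6.22×10^-4)/(2.11×10^-3) = 2.609×10^-12 F, so I_d = (2.609×10^-12)(1.610×10^7) = 4.20×10^-5 A.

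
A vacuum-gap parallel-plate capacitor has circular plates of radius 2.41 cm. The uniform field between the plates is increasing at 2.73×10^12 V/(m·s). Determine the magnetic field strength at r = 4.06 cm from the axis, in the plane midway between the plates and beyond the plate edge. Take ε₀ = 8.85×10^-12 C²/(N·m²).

2.17×10^-7 T

Total displacement current: I_d = ε₀(πR²)(dE/dt) = (8.85×10^-12)(1.825×10^-3)(2.73×10^12) = 0.04409 A.
Outside the plates the loop encloses all of I_d, so B·2πr = μ₀ I_d and B = 2.17×10^-7 T.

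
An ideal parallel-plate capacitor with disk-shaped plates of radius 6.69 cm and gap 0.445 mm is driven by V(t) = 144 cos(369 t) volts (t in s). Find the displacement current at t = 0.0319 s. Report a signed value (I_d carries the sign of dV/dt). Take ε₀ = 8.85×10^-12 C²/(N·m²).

dV/dt = (144)(369)·−sin(11.7711) = 3.794×10^4 V/s.
I_d = C dV/dt with C = ε₀A/d = (8.85×10^-12)(0.01406)/(4.45×10^-4) = 2.796×10^-10 F, so I_d = (2.796×10^-10)(3.794×10^4) = 1.06×10^-5 A.

1.06×10^-5 A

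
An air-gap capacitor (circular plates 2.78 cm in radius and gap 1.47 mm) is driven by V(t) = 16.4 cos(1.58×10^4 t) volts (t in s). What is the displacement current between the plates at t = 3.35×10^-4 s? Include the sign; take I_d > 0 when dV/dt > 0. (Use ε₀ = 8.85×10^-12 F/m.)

dE/dt = (V₀ω/d)·−sin(ωt) with ωt = 5.293 rad: (16.4)(1.58×10^4)(0.8361)/(1.47×10^-3) = 1.474×10^8 V/(m·s).
I_d = ε₀ A dE/dt = (8.85×10^-12)(2.428×10^-3)(1.474×10^8) = 3.17×10^-6 A.

3.17×10^-6 A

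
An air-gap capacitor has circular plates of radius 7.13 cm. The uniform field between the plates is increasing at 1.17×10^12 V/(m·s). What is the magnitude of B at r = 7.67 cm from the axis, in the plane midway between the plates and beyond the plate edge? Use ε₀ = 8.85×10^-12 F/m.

I_d = ε₀ dΦ_E/dt = ε₀ πR² (dE/dt) = (8.85×10^-12)(0.01597)(1.17×10^12) = 0.1654 A through the full plate area.
With r > R the enclosed displacement current is the full I_d; B = μ₀ I_d / (2πr) = 4.31×10^-7 T.

4.31×10^-7 T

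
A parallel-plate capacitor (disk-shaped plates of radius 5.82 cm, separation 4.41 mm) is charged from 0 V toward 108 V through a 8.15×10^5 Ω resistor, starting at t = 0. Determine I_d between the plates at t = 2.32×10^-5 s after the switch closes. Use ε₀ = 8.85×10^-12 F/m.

C = ε₀A/d = (8.85×10^-12)(0.01064)/(4.41×10^-3) = 2.135×10^-11 F and τ = RC = 1.740×10^-5 s. I_d in the gap equals the RC charging current.
I_d(t) = (V₀/R) e^(−t/τ) = 1.325×10^-4 · e^(−1.333) = 3.49×10^-5 A.

3.49×10^-5 A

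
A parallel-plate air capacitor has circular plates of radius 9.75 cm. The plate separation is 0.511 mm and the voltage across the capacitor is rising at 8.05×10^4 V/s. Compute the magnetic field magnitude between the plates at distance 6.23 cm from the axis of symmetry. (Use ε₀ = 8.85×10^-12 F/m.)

I_d = C dV/dt with C = ε₀πR²/d = 5.171×10^-10 F, so I_d = (5.171×10^-10)(8.05×10^4) = 4.163×10^-5 A.
For r < R the Ampère–Maxwell law gives B(2πr) = μ₀ I_d (r²/R²), so B = μ₀ I_d r/(2πR²) = (4π×10^-7)(4.163×10^-5)(0.0623)/(2π·0.0975²) = 5.46×10^-11 T.

5.46×10^-11 T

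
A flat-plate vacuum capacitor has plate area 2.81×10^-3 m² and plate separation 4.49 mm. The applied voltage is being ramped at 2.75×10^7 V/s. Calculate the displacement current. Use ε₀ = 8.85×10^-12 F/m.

The field between the plates is E = V/d, so dE/dt = (2.75×10^7)/(4.49×10^-3 m) = 6.125×10^9 V/(m·s).
I_d = ε₀ A (dE/dt) = (8.85×10^-12)(2.81×10^-3)(6.125×10^9) = 1.52×10^-4 A.

1.52×10^-4 A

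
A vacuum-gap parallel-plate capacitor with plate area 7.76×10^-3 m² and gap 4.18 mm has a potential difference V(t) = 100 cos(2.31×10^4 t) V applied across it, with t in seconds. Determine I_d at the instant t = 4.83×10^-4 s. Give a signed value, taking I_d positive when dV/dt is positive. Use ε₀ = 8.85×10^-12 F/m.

dV/dt = (100)(2.31×10^4)·−sin(11.1573) = 2.280×10^6 V/s.
I_d = C dV/dt with C = ε₀A/d = (8.85×10^-12)(7.76×10^-3)/(4.18×10^-3) = 1.643×10^-11 F, so I_d = (1.643×10^-11)(2.280×10^6) = 3.75×10^-5 A.

3.75×10^-5 A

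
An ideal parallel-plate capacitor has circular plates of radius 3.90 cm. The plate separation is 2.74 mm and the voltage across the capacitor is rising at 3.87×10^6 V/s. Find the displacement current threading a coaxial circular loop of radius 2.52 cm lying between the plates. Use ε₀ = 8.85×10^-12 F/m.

I_d = C dV/dt with C = ε₀πR²/d = 1.543×10^-11 F, so I_d = (1.543×10^-11)(3.87×10^6) = 5.971×10^-5 A.
Through an area πr² the displacement current is I_d·(πr²/πR²) = I_d (r/R)² = 2.49×10^-5 A.

2.49×10^-5 A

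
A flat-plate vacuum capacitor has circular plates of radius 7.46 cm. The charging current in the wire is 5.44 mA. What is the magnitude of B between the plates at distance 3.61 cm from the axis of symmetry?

By continuity the displacement current in the gap matches the conduction current: I_d = 5.44×10^-3 A.
An Ampèrian loop of radius r encloses a fraction (r/R)² of I_d. Then B·2πr = μ₀ I_d (r/R)², giving B = μ₀ I_d r/(2πR²) = 7.06×10^-9 T.

7.06×10^-9 T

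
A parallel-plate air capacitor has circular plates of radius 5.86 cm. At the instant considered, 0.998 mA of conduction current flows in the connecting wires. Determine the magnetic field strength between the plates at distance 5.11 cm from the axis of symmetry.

Between the plates the displacement current equals the wire current: I_d = 0.998 mA = 9.98×10^-4 A.
∮B·dl = μ₀ I_d,enc with I_d,enc = I_d r²/R² = 7.589×10^-4 A; so B = μ₀ I_d,enc/(2πr) = 2.97×10^-9 T.

2.97×10^-9 T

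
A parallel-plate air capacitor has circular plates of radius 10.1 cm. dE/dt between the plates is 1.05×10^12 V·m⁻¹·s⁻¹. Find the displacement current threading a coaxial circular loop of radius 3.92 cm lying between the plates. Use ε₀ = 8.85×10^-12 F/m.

0.0449 A

Total displacement current: I_d = ε₀(πR²)(dE/dt) = (8.85×10^-12)(0.03205)(1.05×10^12) = 0.2978 A.
Through an area πr² the displacement current is I_d·(πr²/πR²) = I_d (r/R)² = 0.0449 A.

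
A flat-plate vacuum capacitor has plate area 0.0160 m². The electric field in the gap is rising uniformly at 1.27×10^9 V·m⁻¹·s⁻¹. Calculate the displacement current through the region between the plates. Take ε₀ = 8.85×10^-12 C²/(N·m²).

1.80×10^-4 A

I_d = ε₀ A (dE/dt) = (8.85×10^-12)(0.0160 m²)(1.27×10^9) = 1.80×10^-4 A.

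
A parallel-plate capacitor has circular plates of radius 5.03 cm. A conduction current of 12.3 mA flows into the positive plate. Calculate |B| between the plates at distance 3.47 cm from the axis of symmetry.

By continuity the displacement current in the gap matches the conduction current: I_d = 0.0123 A.
∮B·dl = μ₀ I_d,enc with I_d,enc = I_d r²/R² = 5.854×10^-3 A; so B = μ₀ I_d,enc/(2πr) = 3.37×10^-8 T.

3.37×10^-8 T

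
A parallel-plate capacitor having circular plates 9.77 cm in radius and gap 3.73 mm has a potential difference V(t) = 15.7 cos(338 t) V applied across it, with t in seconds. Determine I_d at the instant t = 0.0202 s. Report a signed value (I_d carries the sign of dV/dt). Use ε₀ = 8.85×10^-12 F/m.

C = ε₀A/d = (8.85×10^-12)(0.02999)/(3.73×10^-3) = 7.116×10^-11 F. dV/dt = V₀ω·−sin(ωt); at ωt = 6.8276 rad this factor is -0.5179.
I_d = C dV/dt = (7.116×10^-11)(15.7)(338)(-0.5179) = -1.96×10^-7 A.

-1.96×10^-7 A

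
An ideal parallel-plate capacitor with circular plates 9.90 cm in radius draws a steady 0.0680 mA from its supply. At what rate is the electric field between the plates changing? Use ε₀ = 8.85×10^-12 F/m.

2.50×10^8 V/(m·s)

By continuity, I_d in the gap equals the 0.0680 mA flowing in the wire.
Since I_d = ε₀ A dE/dt, dE/dt = I_d/(ε₀A) = (6.80×10^-5)/((8.85×10^-12)(0.03079)) = 2.50×10^8 V/(m·s).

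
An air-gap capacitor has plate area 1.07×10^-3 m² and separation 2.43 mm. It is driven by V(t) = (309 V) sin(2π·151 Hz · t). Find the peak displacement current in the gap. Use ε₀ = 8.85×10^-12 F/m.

(dE/dt)_max = V₀ω/d = 1.206×10^8 V/(m·s); ω = 2πf = 948.8 rad/s.
I_d,max = ε₀ A (dE/dt)_max = (8.85×10^-12)(1.07×10^-3)(1.206×10^8) = 1.14×10^-6 A.

1.14×10^-6 A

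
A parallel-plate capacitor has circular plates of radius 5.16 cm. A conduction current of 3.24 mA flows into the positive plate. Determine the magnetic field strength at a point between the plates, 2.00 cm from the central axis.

4.87×10^-9 T

By continuity the displacement current in the gap matches the conduction current: I_d = 3.24×10^-3 A.
For r < R the Ampère–Maxwell law gives B(2πr) = μ₀ I_d (r²/R²), so B = μ₀ I_d r/(2πR²) = (4π×10^-7)(3.24×10^-3)(0.0200)/(2π·0.0516²) = 4.87×10^-9 T.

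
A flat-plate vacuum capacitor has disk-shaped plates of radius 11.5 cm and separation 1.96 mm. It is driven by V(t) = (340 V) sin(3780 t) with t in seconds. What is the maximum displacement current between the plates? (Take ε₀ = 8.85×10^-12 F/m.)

C = ε₀A/d = (8.85×10^-12)(0.04155)/(1.96×10^-3) = 1.876×10^-10 F; ω = 3780 rad/s.
I_d = C dV/dt, so |I_d|_max = C V₀ ω = (1.876×10^-10)(340)(3780) = 2.41×10^-4 A.

2.41×10^-4 A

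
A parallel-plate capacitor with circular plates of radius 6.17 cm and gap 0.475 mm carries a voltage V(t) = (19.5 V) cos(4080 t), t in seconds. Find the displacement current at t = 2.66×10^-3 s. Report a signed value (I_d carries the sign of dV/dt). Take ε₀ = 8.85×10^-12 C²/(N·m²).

dE/dt = (V₀ω/d)·−sin(ωt) with ωt = 10.8528 rad: (19.5)(4080)(0.9898)/(4.75×10^-4) = 1.658×10^8 V/(m·s).
I_d = ε₀ A dE/dt = (8.85×10^-12)(0.01196)(1.658×10^8) = 1.75×10^-5 A.

1.75×10^-5 A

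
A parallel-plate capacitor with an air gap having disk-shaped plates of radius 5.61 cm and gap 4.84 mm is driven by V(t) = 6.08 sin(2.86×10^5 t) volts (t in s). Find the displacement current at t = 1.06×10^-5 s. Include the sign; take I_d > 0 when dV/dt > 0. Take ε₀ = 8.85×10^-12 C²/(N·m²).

-3.12×10^-5 A

dE/dt = (V₀ω/d)·cos(ωt) with ωt = 3.0316 rad: (6.08)(2.86×10^5)(-0.9940)/(4.84×10^-3) = -3.571×10^8 V/(m·s).
I_d = ε₀ A dE/dt = (8.85×10^-12)(9.887×10^-3)(-3.571×10^8) = -3.12×10^-5 A.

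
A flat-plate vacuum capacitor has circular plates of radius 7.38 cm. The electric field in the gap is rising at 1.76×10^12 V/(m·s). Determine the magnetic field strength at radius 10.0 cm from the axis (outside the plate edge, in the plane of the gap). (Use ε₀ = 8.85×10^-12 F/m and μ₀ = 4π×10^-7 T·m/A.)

5.33×10^-7 T

I_d = ε₀ dΦ_E/dt = ε₀ πR² (dE/dt) = (8.85×10^-12)(0.01711)(1.76×10^12) = 0.2665 A through the full plate area.
For r ≥ R the full I_d is enclosed: B = μ₀ I_d/(2πr) = (4π×10^-7)(0.2665)/(2π·0.100) = 5.33×10^-7 T.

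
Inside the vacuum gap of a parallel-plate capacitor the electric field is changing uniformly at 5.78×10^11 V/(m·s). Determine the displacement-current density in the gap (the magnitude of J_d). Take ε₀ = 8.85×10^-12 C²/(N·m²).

5.12 A/m²

The displacement-current density is ε₀ ∂E/∂t = (8.85×10^-12)(5.78×10^11) = 5.12 A/m².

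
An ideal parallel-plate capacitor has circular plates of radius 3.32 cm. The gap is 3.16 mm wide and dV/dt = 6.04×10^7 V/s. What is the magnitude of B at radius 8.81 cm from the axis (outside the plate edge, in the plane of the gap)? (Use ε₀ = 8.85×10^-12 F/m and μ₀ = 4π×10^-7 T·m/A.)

With E = V/d, dE/dt = 1.911×10^10 V/(m·s) and πR² = 3.463×10^-3 m², giving I_d = ε₀ πR² dE/dt = 5.857×10^-4 A.
For r ≥ R the full I_d is enclosed: B = μ₀ I_d/(2πr) = (4π×10^-7)(5.857×10^-4)/(2π·0.0881) = 1.33×10^-9 T.

1.33×10^-9 T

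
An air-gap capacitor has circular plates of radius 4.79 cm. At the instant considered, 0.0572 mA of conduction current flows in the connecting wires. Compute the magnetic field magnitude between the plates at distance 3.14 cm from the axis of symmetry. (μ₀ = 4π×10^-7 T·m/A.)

1.57×10^-10 T

Between the plates the displacement current equals the wire current: I_d = 0.0572 mA = 5.72×10^-5 A.
∮B·dl = μ₀ I_d,enc with I_d,enc = I_d r²/R² = 2.458×10^-5 A; so B = μ₀ I_d,enc/(2πr) = 1.57×10^-10 T.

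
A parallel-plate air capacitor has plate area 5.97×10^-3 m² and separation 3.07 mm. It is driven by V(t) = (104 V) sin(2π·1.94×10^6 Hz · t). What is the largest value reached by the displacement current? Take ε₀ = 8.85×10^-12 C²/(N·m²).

0.0218 A

(dE/dt)_max = V₀ω/d = 4.130×10^11 V/(m·s); ω = 2πf = 1.219×10^7 rad/s.
I_d,max = ε₀ A (dE/dt)_max = (8.85×10^-12)(5.97×10^-3)(4.130×10^11) = 0.0218 A.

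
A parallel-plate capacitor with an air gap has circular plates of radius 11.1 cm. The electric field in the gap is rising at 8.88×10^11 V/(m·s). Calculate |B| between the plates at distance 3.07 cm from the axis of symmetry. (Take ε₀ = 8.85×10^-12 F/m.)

Through the whole plate area (πR² = 0.03871 m²), I_d = ε₀ πR² dE/dt = 0.3042 A.
An Ampèrian loop of radius r encloses a fraction (r/R)² of I_d. Then B·2πr = μ₀ I_d (r/R)², giving B = μ₀ I_d r/(2πR²) = 1.52×10^-7 T.

1.52×10^-7 T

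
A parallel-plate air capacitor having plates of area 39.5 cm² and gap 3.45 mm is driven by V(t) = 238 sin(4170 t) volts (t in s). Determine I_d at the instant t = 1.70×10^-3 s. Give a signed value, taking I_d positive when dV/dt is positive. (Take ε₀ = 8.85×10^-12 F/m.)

C = ε₀A/d = (8.85×10^-12)(3.95×10^-3)/(3.45×10^-3) = 1.013×10^-11 F. dV/dt = V₀ω·cos(ωt); at ωt = 7.089 rad this factor is 0.6925.
I_d = C dV/dt = (1.013×10^-11)(238)(4170)(0.6925) = 6.96×10^-6 A.

6.96×10^-6 A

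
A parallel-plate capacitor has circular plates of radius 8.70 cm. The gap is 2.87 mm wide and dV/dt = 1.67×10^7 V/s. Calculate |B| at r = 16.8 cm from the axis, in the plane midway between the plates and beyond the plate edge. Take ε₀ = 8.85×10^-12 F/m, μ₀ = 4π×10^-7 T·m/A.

With E = V/d, dE/dt = 5.819×10^9 V/(m·s) and πR² = 0.02378 m², giving I_d = ε₀ πR² dE/dt = 1.225×10^-3 A.
Outside the plates the loop encloses all of I_d, so B·2πr = μ₀ I_d and B = 1.46×10^-9 T.

1.46×10^-9 T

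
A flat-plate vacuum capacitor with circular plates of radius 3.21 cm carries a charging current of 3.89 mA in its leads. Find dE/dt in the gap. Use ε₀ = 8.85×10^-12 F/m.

By continuity, I_d in the gap equals the 3.89 mA flowing in the wire.
Then dE/dt = I_d/(ε₀A) = 1.36×10^11 V/(m·s).

1.36×10^11 V/(m·s)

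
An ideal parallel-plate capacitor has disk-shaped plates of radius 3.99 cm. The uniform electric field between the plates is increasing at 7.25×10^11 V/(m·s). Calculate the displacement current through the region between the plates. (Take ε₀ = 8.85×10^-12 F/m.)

0.0321 A

The displacement current is ε₀ times dΦ_E/dt = ε₀ A dE/dt = (8.85×10^-12)(5.001×10^-3)(7.25×10^11) = 0.0321 A.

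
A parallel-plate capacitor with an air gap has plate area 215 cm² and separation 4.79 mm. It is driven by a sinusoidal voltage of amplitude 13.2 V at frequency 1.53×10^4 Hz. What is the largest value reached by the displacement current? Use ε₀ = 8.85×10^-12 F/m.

5.04×10^-5 A

(dE/dt)_max = V₀ω/d = 2.649×10^8 V/(m·s); ω = 2πf = 9.613×10^4 rad/s.
I_d,max = ε₀ A (dE/dt)_max = (8.85×10^-12)(0.0215)(2.649×10^8) = 5.04×10^-5 A.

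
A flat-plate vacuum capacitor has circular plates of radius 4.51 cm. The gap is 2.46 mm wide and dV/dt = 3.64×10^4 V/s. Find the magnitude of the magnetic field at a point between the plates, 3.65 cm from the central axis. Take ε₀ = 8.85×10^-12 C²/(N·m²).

With E = V/d, dE/dt = 1.480×10^7 V/(m·s) and πR² = 6.390×10^-3 m², giving I_d = ε₀ πR² dE/dt = 8.370×10^-7 A.
An Ampèrian loop of radius r encloses a fraction (r/R)² of I_d. Then B·2πr = μ₀ I_d (r/R)², giving B = μ₀ I_d r/(2πR²) = 3.00×10^-12 T.

3.00×10^-12 T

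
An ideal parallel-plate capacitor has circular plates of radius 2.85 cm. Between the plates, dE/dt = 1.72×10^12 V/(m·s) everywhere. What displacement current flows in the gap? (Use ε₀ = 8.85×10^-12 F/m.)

0.0388 A

With a uniform field, Φ_E = EA, so I_d = ε₀ A dE/dt = 0.0388 A.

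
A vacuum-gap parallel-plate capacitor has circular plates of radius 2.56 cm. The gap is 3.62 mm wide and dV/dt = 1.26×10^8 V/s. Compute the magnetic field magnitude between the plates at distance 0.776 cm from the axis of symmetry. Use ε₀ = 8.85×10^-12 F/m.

I_d = C dV/dt with C = ε₀πR²/d = 5.034×10^-12 F, so I_d = (5.034×10^-12)(1.26×10^8) = 6.343×10^-4 A.
∮B·dl = μ₀ I_d,enc with I_d,enc = I_d r²/R² = 5.828×10^-5 A; so B = μ₀ I_d,enc/(2πr) = 1.50×10^-9 T.

1.50×10^-9 T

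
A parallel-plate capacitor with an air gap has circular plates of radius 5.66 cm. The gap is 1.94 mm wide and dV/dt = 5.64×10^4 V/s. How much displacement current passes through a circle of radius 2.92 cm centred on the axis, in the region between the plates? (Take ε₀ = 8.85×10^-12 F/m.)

6.89×10^-7 A

dE/dt = (dV/dt)/d = 2.907×10^7 V/(m·s); I_d = ε₀(πR²)(dE/dt) = (8.85×10^-12)(0.01006)(2.907×10^7) = 2.588×10^-6 A.
The field is uniform, so I_d,enc = I_d (r/R)² = (2.588×10^-6)(2.92/5.66)² = 6.89×10^-7 A.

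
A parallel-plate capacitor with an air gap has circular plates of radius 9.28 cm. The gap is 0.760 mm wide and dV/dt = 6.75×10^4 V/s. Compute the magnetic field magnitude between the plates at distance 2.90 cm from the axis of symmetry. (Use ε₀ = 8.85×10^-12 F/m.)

dE/dt = (dV/dt)/d = 8.882×10^7 V/(m·s); I_d = ε₀(πR²)(dE/dt) = (8.85×10^-12)(0.02705)(8.882×10^7) = 2.126×10^-5 A.
An Ampèrian loop of radius r encloses a fraction (r/R)² of I_d. Then B·2πr = μ₀ I_d (r/R)², giving B = μ₀ I_d r/(2πR²) = 1.43×10^-11 T.

1.43×10^-11 T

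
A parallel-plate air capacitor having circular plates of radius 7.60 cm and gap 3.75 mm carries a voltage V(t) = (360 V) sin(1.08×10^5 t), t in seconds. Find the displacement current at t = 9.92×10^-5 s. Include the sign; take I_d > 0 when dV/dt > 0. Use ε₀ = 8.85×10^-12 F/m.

-4.63×10^-4 A

dE/dt = (V₀ω/d)·cos(ωt) with ωt = 10.7136 rad: (360)(1.08×10^5)(-0.2783)/(3.75×10^-3) = -2.885×10^9 V/(m·s).
I_d = ε₀ A dE/dt = (8.85×10^-12)(0.01815)(-2.885×10^9) = -4.63×10^-4 A.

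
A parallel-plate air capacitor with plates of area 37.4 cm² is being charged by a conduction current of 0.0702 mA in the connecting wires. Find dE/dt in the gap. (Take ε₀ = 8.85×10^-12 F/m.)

2.12×10^9 V/(m·s)

The displacement current between the plates equals the conduction current, I_d = 0.0702 mA.
Inverting I_d = ε₀ A dE/dt gives dE/dt = 7.02×10^-5 / (8.85×10^-12 · 3.74×10^-3) = 2.12×10^9 V/(m·s).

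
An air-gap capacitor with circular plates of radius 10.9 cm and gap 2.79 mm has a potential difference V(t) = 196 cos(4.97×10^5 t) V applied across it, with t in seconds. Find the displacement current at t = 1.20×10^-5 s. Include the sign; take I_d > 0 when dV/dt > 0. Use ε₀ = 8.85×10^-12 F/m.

3.62×10^-3 A

dV/dt = (196)(4.97×10^5)·−sin(5.964) = 3.057×10^7 V/s.
I_d = C dV/dt with C = ε₀A/d = (8.85×10^-12)(0.03733)/(2.79×10^-3) = 1.184×10^-10 F, so I_d = (1.184×10^-10)(3.057×10^7) = 3.62×10^-3 A.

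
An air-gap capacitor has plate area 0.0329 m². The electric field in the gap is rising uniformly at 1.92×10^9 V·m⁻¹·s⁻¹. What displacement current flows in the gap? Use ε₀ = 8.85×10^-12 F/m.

5.59×10^-4 A

With a uniform field, Φ_E = EA, so I_d = ε₀ A dE/dt = 5.59×10^-4 A.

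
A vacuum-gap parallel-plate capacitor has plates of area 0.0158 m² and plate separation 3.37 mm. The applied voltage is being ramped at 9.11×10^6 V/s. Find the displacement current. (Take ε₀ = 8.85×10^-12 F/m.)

3.78×10^-4 A

The field between the plates is E = V/d, so dE/dt = (9.11×10^6)/(3.37×10^-3 m) = 2.703×10^9 V/(m·s).
I_d = ε₀ A (dE/dt) = (8.85×10^-12)(0.0158)(2.703×10^9) = 3.78×10^-4 A.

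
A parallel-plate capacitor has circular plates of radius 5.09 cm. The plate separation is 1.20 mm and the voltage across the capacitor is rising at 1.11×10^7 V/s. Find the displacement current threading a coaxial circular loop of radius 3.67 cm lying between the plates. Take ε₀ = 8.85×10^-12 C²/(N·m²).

3.46×10^-4 A

With E = V/d, dE/dt = 9.250×10^9 V/(m·s) and πR² = 8.139×10^-3 m², giving I_d = ε₀ πR² dE/dt = 6.663×10^-4 A.
The field is uniform, so I_d,enc = I_d (r/R)² = (6.663×10^-4)(3.67/5.09)² = 3.46×10^-4 A.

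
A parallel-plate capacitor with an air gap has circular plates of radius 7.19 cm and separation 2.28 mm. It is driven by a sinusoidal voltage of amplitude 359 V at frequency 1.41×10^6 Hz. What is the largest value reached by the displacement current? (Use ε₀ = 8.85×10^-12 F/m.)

The displacement current equals the conduction current C dV/dt, which peaks at C V₀ ω.
With C = ε₀A/d = (8.85×10^-12)(0.01624)/(2.28×10^-3) = 6.304×10^-11 F and ω = 2πf = 8.859×10^6 rad/s, I_d,max = (6.304×10^-11)(359)(8.859×10^6) = 0.200 A.

0.200 A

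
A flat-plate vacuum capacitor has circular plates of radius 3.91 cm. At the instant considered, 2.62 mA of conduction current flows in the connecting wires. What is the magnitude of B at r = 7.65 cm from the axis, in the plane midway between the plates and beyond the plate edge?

6.85×10^-9 T

By continuity the displacement current in the gap matches the conduction current: I_d = 2.62×10^-3 A.
For r ≥ R the full I_d is enclosed: B = μ₀ I_d/(2πr) = (4π×10^-7)(2.62×10^-3)/(2π·0.0765) = 6.85×10^-9 T.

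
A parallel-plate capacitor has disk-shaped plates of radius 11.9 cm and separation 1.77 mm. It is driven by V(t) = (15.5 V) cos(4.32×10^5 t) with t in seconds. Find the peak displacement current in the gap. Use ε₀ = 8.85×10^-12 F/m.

C = ε₀A/d = (8.85×10^-12)(0.04449)/(1.77×10^-3) = 2.225×10^-10 F; ω = 4.32×10^5 rad/s.
I_d = C dV/dt, so |I_d|_max = C V₀ ω = (2.225×10^-10)(15.5)(4.32×10^5) = 1.49×10^-3 A.

1.49×10^-3 A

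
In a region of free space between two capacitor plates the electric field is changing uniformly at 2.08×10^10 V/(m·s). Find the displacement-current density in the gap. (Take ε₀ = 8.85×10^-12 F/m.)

The displacement-current density is ε₀ ∂E/∂t = (8.85×10^-12)(2.08×10^10) = 0.184 A/m².

0.184 A/m²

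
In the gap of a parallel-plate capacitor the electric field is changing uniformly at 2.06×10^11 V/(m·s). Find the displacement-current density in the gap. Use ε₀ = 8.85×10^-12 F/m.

1.82 A/m²

The displacement-current density is ε₀ ∂E/∂t = (8.85×10^-12)(2.06×10^11) = 1.82 A/m².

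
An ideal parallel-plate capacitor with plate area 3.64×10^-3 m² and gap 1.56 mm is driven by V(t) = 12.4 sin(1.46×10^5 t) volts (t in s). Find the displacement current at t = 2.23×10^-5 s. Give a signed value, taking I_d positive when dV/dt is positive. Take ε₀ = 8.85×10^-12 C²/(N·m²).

-3.71×10^-5 A

dV/dt = (12.4)(1.46×10^5)·cos(3.2558) = -1.799×10^6 V/s.
I_d = C dV/dt with C = ε₀A/d = (8.85×10^-12)(3.64×10^-3)/(1.56×10^-3) = 2.065×10^-11 F, so I_d = (2.065×10^-11)(-1.799×10^6) = -3.71×10^-5 A.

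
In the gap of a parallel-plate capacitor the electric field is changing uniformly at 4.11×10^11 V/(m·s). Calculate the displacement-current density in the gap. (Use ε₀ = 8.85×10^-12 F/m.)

J_d = ε₀ dE/dt = (8.85×10^-12)(4.11×10^11) = 3.64 A/m².

3.64 A/m²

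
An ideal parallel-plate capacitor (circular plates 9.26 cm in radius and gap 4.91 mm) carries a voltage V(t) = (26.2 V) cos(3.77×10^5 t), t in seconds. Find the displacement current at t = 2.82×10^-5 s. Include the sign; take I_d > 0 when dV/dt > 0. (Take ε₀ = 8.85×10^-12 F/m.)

4.48×10^-4 A

dV/dt = (26.2)(3.77×10^5)·−sin(10.6314) = 9.230×10^6 V/s.
I_d = C dV/dt with C = ε₀A/d = (8.85×10^-12)(0.02694)/(4.91×10^-3) = 4.856×10^-11 F, so I_d = (4.856×10^-11)(9.230×10^6) = 4.48×10^-4 A.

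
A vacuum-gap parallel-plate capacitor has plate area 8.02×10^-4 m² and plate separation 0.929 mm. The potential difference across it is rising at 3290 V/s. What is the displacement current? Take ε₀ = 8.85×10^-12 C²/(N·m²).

E = V/d so dE/dt = (dV/dt)/d = 3.541×10^6 V/(m·s), and I_d = ε₀ A dE/dt = (8.85×10^-12)(8.02×10^-4)(3.541×10^6) = 2.51×10^-8 A.

2.51×10^-8 A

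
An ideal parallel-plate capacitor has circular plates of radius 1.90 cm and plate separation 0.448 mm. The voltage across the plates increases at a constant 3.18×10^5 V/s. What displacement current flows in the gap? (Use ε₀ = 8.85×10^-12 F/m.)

7.12×10^-6 A

C = ε₀A/d = (8.85×10^-12)(1.134×10^-3)/(4.48×10^-4) = 2.240×10^-11 F.
I_d = C dV/dt = (2.240×10^-11)(3.18×10^5) = 7.12×10^-6 A.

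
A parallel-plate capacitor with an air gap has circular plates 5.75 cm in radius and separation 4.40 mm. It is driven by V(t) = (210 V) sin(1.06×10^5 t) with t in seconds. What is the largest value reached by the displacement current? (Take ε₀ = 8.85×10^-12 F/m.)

The displacement current equals the conduction current C dV/dt, which peaks at C V₀ ω.
With C = ε₀A/d = (8.85×10^-12)(0.01039)/(4.40×10^-3) = 2.090×10^-11 F and ω = 1.06×10^5 rad/s, I_d,max = (2.090×10^-11)(210)(1.06×10^5) = 4.65×10^-4 A.

4.65×10^-4 A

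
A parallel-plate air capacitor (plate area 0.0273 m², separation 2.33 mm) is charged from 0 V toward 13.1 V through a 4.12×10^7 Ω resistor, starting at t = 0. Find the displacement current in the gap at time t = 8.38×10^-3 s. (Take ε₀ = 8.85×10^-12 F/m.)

With C = ε₀A/d = (8.85×10^-12)(0.0273)/(2.33×10^-3) = 1.037×10^-10 F, the time constant is τ = RC = 4.272×10^-3 s, so t/τ = 1.962 and e^(−t/τ) = 0.1406.
I_d = I_cond = (V₀/R) e^(−t/τ) = (3.180×10^-7)(0.1406) = 4.47×10^-8 A.

4.47×10^-8 A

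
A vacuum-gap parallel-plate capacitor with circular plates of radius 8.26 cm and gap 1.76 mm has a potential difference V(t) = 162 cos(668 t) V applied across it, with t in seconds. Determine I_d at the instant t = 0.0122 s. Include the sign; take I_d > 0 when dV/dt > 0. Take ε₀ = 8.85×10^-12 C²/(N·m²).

C = ε₀A/d = (8.85×10^-12)(0.02143)/(1.76×10^-3) = 1.078×10^-10 F. dV/dt = V₀ω·−sin(ωt); at ωt = 8.1496 rad this factor is -0.9566.
I_d = C dV/dt = (1.078×10^-10)(162)(668)(-0.9566) = -1.12×10^-5 A.

-1.12×10^-5 A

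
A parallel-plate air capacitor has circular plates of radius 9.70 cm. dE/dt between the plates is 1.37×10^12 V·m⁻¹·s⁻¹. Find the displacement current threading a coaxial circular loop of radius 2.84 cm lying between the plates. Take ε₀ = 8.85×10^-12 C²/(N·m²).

0.0307 A

Through the whole plate area (πR² = 0.02956 m²), I_d = ε₀ πR² dE/dt = 0.3584 A.
Through an area πr² the displacement current is I_d·(πr²/πR²) = I_d (r/R)² = 0.0307 A.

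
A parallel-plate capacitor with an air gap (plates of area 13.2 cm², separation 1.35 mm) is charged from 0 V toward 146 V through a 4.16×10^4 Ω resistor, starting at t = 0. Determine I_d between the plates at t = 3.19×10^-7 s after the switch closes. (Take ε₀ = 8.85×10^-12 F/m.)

C = ε₀A/d = (8.85×10^-12)(1.32×10^-3)/(1.35×10^-3) = 8.653×10^-12 F and τ = RC = 3.600×10^-7 s. I_d in the gap equals the RC charging current.
I_d(t) = (V₀/R) e^(−t/τ) = 3.510×10^-3 · e^(−0.8861) = 1.45×10^-3 A.

1.45×10^-3 A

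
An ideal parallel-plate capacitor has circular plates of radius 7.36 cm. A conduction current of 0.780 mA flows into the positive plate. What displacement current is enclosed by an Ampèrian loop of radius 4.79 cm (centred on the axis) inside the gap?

Between the plates the displacement current equals the wire current: I_d = 0.780 mA = 7.80×10^-4 A.
Since J_d is uniform, the enclosed fraction is (r/R)² = 0.4236, giving I_d,enc = 3.30×10^-4 A.

3.30×10^-4 A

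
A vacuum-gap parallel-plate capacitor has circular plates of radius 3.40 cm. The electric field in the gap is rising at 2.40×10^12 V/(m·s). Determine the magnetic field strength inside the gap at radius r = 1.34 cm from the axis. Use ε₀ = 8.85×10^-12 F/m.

I_d = ε₀ dΦ_E/dt = ε₀ πR² (dE/dt) = (8.85×10^-12)(3.632×10^-3)(2.40×10^12) = 0.07714 A through the full plate area.
∮B·dl = μ₀ I_d,enc with I_d,enc = I_d r²/R² = 0.01198 A; so B = μ₀ I_d,enc/(2πr) = 1.79×10^-7 T.

1.79×10^-7 T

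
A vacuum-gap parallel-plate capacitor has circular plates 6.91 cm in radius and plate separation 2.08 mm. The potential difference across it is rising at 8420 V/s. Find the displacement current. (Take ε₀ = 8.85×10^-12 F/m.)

The displacement current equals the charging current C dV/dt. With C = ε₀A/d = (8.85×10^-12)(0.01500)/(2.08×10^-3) = 6.382×10^-11 F, I_d = (6.382×10^-11)(8420) = 5.37×10^-7 A.

5.37×10^-7 A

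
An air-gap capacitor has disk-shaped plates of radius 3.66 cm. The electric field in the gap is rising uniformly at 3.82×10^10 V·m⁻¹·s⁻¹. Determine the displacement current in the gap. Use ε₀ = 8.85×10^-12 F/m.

1.42×10^-3 A

The displacement current is ε₀ times dΦ_E/dt = ε₀ A dE/dt = (8.85×10^-12)(4.208×10^-3)(3.82×10^10) = 1.42×10^-3 A.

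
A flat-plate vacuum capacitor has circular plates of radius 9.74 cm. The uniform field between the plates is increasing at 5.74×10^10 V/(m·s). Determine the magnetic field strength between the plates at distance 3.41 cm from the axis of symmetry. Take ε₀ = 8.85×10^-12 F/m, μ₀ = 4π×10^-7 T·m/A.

Through the whole plate area (πR² = 0.02980 m²), I_d = ε₀ πR² dE/dt = 0.01514 A.
∮B·dl = μ₀ I_d,enc with I_d,enc = I_d r²/R² = 1.856×10^-3 A; so B = μ₀ I_d,enc/(2πr) = 1.09×10^-8 T.

1.09×10^-8 T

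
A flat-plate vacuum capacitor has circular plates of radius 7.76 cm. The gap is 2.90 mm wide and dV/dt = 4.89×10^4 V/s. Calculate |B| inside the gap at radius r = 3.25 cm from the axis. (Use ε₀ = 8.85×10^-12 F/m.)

I_d = C dV/dt with C = ε₀πR²/d = 5.774×10^-11 F, so I_d = (5.774×10^-11)(4.89×10^4) = 2.823×10^-6 A.
For r < R the Ampère–Maxwell law gives B(2πr) = μ₀ I_d (r²/R²), so B = μ₀ I_d r/(2πR²) = (4π×10^-7)(2.823×10^-6)(0.0325)/(2π·0.0776²) = 3.05×10^-12 T.

3.05×10^-12 T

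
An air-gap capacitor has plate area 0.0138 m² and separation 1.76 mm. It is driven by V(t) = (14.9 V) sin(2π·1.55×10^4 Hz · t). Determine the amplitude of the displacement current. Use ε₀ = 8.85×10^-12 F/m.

1.01×10^-4 A

The displacement current equals the conduction current C dV/dt, which peaks at C V₀ ω.
With C = ε₀A/d = (8.85×10^-12)(0.0138)/(1.76×10^-3) = 6.939×10^-11 F and ω = 2πf = 9.739×10^4 rad/s, I_d,max = (6.939×10^-11)(14.9)(9.739×10^4) = 1.01×10^-4 A.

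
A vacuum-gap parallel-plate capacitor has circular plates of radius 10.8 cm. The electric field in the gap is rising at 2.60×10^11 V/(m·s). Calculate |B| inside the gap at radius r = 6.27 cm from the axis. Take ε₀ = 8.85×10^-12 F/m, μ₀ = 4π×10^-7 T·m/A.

I_d = ε₀ dΦ_E/dt = ε₀ πR² (dE/dt) = (8.85×10^-12)(0.03664)(2.60×10^11) = 0.08431 A through the full plate area.
An Ampèrian loop of radius r encloses a fraction (r/R)² of I_d. Then B·2πr = μ₀ I_d (r/R)², giving B = μ₀ I_d r/(2πR²) = 9.06×10^-8 T.

9.06×10^-8 T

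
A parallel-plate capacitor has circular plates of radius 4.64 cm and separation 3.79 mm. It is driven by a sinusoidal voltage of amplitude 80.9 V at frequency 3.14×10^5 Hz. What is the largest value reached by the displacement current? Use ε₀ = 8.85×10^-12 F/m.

(dE/dt)_max = V₀ω/d = 4.211×10^10 V/(m·s); ω = 2πf = 1.973×10^6 rad/s.
I_d,max = ε₀ A (dE/dt)_max = (8.85×10^-12)(6.764×10^-3)(4.211×10^10) = 2.52×10^-3 A.

2.52×10^-3 A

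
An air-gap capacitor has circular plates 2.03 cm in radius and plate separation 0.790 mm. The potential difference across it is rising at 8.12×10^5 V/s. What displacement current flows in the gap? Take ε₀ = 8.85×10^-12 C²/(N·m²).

1.18×10^-5 A

E = V/d so dE/dt = (dV/dt)/d = 1.028×10^9 V/(m·s), and I_d = ε₀ A dE/dt = (8.85×10^-12)(1.295×10^-3)(1.028×10^9) = 1.18×10^-5 A.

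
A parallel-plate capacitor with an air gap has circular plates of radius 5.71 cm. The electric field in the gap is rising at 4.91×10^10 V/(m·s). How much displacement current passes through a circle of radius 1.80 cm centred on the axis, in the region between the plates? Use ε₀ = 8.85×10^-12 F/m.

I_d = ε₀ dΦ_E/dt = ε₀ πR² (dE/dt) = (8.85×10^-12)(0.01024)(4.91×10^10) = 4.450×10^-3 A through the full plate area.
Through an area πr² the displacement current is I_d·(πr²/πR²) = I_d (r/R)² = 4.42×10^-4 A.

4.42×10^-4 A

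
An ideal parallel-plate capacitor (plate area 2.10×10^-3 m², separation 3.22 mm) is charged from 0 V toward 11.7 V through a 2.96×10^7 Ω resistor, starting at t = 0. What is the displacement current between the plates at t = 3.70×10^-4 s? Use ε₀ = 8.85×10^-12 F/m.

4.53×10^-8 A

With C = ε₀A/d = (8.85×10^-12)(2.10×10^-3)/(3.22×10^-3) = 5.772×10^-12 F, the time constant is τ = RC = 1.709×10^-4 s, so t/τ = 2.165 and e^(−t/τ) = 0.1147.
I_d = I_cond = (V₀/R) e^(−t/τ) = (3.953×10^-7)(0.1147) = 4.53×10^-8 A.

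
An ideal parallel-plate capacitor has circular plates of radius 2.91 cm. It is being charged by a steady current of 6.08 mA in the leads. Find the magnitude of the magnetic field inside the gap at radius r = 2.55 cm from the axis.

3.66×10^-8 T

Between the plates the displacement current equals the wire current: I_d = 6.08 mA = 6.08×10^-3 A.
∮B·dl = μ₀ I_d,enc with I_d,enc = I_d r²/R² = 4.669×10^-3 A; so B = μ₀ I_d,enc/(2πr) = 3.66×10^-8 T.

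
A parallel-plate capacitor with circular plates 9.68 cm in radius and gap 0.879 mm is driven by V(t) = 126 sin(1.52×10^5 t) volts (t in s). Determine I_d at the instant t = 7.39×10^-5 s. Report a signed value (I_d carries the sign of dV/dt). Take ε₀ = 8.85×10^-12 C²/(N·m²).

C = ε₀A/d = (8.85×10^-12)(0.02944)/(8.79×10^-4) = 2.964×10^-10 F. dV/dt = V₀ω·cos(ωt); at ωt = 11.2328 rad this factor is 0.2350.
I_d = C dV/dt = (2.964×10^-10)(126)(1.52×10^5)(0.2350) = 1.33×10^-3 A.

1.33×10^-3 A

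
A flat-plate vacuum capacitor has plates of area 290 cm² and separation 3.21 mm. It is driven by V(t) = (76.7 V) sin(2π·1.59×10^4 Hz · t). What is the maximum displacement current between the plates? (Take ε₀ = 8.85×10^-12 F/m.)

6.13×10^-4 A

The displacement current equals the conduction current C dV/dt, which peaks at C V₀ ω.
With C = ε₀A/d = (8.85×10^-12)(0.0290)/(3.21×10^-3) = 7.995×10^-11 F and ω = 2πf = 9.990×10^4 rad/s, I_d,max = (7.995×10^-11)(76.7)(9.990×10^4) = 6.13×10^-4 A.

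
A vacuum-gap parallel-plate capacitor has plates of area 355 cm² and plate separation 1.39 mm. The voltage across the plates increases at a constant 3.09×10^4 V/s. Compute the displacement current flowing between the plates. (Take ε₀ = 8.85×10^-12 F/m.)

6.98×10^-6 A

The displacement current equals the charging current C dV/dt. With C = ε₀A/d = (8.85×10^-12)(0.0355)/(1.39×10^-3) = 2.260×10^-10 F, I_d = (2.260×10^-10)(3.09×10^4) = 6.98×10^-6 A.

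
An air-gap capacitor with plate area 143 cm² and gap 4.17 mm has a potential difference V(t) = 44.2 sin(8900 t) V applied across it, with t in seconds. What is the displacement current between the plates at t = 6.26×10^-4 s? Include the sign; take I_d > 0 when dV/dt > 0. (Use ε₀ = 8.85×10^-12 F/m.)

9.04×10^-6 A

dV/dt = (44.2)(8900)·cos(5.5714) = 2.979×10^5 V/s.
I_d = C dV/dt with C = ε₀A/d = (8.85×10^-12)(0.0143)/(4.17×10^-3) = 3.035×10^-11 F, so I_d = (3.035×10^-11)(2.979×10^5) = 9.04×10^-6 A.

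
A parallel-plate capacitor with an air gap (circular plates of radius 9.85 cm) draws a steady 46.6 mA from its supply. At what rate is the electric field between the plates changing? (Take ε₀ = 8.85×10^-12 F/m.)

1.73×10^11 V/(m·s)

By continuity, I_d in the gap equals the 46.6 mA flowing in the wire.
Then dE/dt = I_d/(ε₀A) = 1.73×10^11 V/(m·s).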